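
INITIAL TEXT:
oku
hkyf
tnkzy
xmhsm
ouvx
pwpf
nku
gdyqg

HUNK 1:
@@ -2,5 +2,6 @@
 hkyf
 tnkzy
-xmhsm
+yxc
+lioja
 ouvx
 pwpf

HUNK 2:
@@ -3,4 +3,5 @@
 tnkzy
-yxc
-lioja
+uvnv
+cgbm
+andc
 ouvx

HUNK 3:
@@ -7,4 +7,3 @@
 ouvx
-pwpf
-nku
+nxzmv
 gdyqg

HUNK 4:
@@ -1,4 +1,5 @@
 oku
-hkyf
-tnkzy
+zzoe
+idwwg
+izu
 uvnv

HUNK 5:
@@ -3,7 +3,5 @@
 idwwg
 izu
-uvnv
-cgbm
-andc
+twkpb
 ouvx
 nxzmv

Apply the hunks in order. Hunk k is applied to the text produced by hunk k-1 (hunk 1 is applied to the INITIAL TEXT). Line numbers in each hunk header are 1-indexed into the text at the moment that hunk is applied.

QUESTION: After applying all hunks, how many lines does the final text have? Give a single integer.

Answer: 8

Derivation:
Hunk 1: at line 2 remove [xmhsm] add [yxc,lioja] -> 9 lines: oku hkyf tnkzy yxc lioja ouvx pwpf nku gdyqg
Hunk 2: at line 3 remove [yxc,lioja] add [uvnv,cgbm,andc] -> 10 lines: oku hkyf tnkzy uvnv cgbm andc ouvx pwpf nku gdyqg
Hunk 3: at line 7 remove [pwpf,nku] add [nxzmv] -> 9 lines: oku hkyf tnkzy uvnv cgbm andc ouvx nxzmv gdyqg
Hunk 4: at line 1 remove [hkyf,tnkzy] add [zzoe,idwwg,izu] -> 10 lines: oku zzoe idwwg izu uvnv cgbm andc ouvx nxzmv gdyqg
Hunk 5: at line 3 remove [uvnv,cgbm,andc] add [twkpb] -> 8 lines: oku zzoe idwwg izu twkpb ouvx nxzmv gdyqg
Final line count: 8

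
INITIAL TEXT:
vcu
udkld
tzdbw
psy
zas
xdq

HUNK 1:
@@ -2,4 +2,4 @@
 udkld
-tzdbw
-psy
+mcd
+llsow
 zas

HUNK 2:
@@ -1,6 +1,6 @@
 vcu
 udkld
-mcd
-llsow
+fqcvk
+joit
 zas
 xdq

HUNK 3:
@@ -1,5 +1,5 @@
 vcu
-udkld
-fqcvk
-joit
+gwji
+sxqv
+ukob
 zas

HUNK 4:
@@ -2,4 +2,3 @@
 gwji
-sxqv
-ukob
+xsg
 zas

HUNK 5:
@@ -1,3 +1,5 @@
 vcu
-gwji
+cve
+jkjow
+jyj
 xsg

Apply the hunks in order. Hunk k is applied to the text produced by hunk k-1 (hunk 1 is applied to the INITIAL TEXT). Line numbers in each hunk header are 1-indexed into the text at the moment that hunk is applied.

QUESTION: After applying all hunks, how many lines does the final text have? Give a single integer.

Answer: 7

Derivation:
Hunk 1: at line 2 remove [tzdbw,psy] add [mcd,llsow] -> 6 lines: vcu udkld mcd llsow zas xdq
Hunk 2: at line 1 remove [mcd,llsow] add [fqcvk,joit] -> 6 lines: vcu udkld fqcvk joit zas xdq
Hunk 3: at line 1 remove [udkld,fqcvk,joit] add [gwji,sxqv,ukob] -> 6 lines: vcu gwji sxqv ukob zas xdq
Hunk 4: at line 2 remove [sxqv,ukob] add [xsg] -> 5 lines: vcu gwji xsg zas xdq
Hunk 5: at line 1 remove [gwji] add [cve,jkjow,jyj] -> 7 lines: vcu cve jkjow jyj xsg zas xdq
Final line count: 7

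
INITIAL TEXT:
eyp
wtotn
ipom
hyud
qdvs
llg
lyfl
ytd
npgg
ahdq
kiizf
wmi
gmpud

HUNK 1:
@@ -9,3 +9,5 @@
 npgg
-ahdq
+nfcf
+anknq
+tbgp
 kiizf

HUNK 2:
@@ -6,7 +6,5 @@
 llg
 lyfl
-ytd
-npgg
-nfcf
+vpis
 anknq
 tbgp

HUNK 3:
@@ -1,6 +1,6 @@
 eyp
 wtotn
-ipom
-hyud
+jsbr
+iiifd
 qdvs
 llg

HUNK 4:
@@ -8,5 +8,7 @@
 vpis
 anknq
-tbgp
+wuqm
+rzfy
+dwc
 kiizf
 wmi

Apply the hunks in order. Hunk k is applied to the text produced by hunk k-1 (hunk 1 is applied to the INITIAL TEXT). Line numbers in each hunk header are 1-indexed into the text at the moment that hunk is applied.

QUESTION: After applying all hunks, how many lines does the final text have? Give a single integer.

Answer: 15

Derivation:
Hunk 1: at line 9 remove [ahdq] add [nfcf,anknq,tbgp] -> 15 lines: eyp wtotn ipom hyud qdvs llg lyfl ytd npgg nfcf anknq tbgp kiizf wmi gmpud
Hunk 2: at line 6 remove [ytd,npgg,nfcf] add [vpis] -> 13 lines: eyp wtotn ipom hyud qdvs llg lyfl vpis anknq tbgp kiizf wmi gmpud
Hunk 3: at line 1 remove [ipom,hyud] add [jsbr,iiifd] -> 13 lines: eyp wtotn jsbr iiifd qdvs llg lyfl vpis anknq tbgp kiizf wmi gmpud
Hunk 4: at line 8 remove [tbgp] add [wuqm,rzfy,dwc] -> 15 lines: eyp wtotn jsbr iiifd qdvs llg lyfl vpis anknq wuqm rzfy dwc kiizf wmi gmpud
Final line count: 15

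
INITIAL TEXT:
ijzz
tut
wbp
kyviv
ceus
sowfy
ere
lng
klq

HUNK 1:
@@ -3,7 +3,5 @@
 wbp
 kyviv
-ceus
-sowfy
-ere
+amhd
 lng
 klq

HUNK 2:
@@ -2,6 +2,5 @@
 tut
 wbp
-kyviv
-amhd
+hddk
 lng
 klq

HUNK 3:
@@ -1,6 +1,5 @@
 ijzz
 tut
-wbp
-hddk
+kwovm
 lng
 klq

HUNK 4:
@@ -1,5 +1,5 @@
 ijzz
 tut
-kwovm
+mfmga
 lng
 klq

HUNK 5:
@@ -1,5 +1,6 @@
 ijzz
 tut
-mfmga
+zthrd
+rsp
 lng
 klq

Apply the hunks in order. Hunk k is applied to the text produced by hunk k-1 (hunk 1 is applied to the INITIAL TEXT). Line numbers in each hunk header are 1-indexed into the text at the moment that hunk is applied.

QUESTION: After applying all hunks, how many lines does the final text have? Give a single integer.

Answer: 6

Derivation:
Hunk 1: at line 3 remove [ceus,sowfy,ere] add [amhd] -> 7 lines: ijzz tut wbp kyviv amhd lng klq
Hunk 2: at line 2 remove [kyviv,amhd] add [hddk] -> 6 lines: ijzz tut wbp hddk lng klq
Hunk 3: at line 1 remove [wbp,hddk] add [kwovm] -> 5 lines: ijzz tut kwovm lng klq
Hunk 4: at line 1 remove [kwovm] add [mfmga] -> 5 lines: ijzz tut mfmga lng klq
Hunk 5: at line 1 remove [mfmga] add [zthrd,rsp] -> 6 lines: ijzz tut zthrd rsp lng klq
Final line count: 6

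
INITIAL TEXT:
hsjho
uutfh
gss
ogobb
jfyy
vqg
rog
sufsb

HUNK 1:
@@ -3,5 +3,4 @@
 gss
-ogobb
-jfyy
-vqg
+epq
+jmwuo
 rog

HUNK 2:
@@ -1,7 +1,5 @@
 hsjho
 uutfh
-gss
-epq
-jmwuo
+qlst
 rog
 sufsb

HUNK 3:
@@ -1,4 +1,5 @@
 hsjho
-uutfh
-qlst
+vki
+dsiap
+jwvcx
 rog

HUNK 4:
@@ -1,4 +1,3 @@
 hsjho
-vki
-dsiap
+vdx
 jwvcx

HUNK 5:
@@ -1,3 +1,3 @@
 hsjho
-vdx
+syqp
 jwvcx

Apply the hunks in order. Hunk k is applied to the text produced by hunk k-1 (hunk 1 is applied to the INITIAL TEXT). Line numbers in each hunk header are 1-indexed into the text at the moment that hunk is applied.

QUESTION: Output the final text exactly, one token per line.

Answer: hsjho
syqp
jwvcx
rog
sufsb

Derivation:
Hunk 1: at line 3 remove [ogobb,jfyy,vqg] add [epq,jmwuo] -> 7 lines: hsjho uutfh gss epq jmwuo rog sufsb
Hunk 2: at line 1 remove [gss,epq,jmwuo] add [qlst] -> 5 lines: hsjho uutfh qlst rog sufsb
Hunk 3: at line 1 remove [uutfh,qlst] add [vki,dsiap,jwvcx] -> 6 lines: hsjho vki dsiap jwvcx rog sufsb
Hunk 4: at line 1 remove [vki,dsiap] add [vdx] -> 5 lines: hsjho vdx jwvcx rog sufsb
Hunk 5: at line 1 remove [vdx] add [syqp] -> 5 lines: hsjho syqp jwvcx rog sufsb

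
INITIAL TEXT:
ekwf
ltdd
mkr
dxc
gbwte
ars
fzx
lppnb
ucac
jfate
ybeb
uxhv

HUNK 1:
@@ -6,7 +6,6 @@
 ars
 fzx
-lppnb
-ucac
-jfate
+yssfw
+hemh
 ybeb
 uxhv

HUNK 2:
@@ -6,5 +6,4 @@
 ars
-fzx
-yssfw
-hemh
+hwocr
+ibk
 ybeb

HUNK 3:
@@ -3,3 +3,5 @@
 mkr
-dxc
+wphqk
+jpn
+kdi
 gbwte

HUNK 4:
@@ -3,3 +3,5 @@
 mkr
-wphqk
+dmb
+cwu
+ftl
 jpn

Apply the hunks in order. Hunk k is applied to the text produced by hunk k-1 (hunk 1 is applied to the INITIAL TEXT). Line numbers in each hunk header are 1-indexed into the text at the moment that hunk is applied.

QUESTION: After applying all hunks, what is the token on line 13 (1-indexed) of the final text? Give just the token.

Answer: ybeb

Derivation:
Hunk 1: at line 6 remove [lppnb,ucac,jfate] add [yssfw,hemh] -> 11 lines: ekwf ltdd mkr dxc gbwte ars fzx yssfw hemh ybeb uxhv
Hunk 2: at line 6 remove [fzx,yssfw,hemh] add [hwocr,ibk] -> 10 lines: ekwf ltdd mkr dxc gbwte ars hwocr ibk ybeb uxhv
Hunk 3: at line 3 remove [dxc] add [wphqk,jpn,kdi] -> 12 lines: ekwf ltdd mkr wphqk jpn kdi gbwte ars hwocr ibk ybeb uxhv
Hunk 4: at line 3 remove [wphqk] add [dmb,cwu,ftl] -> 14 lines: ekwf ltdd mkr dmb cwu ftl jpn kdi gbwte ars hwocr ibk ybeb uxhv
Final line 13: ybeb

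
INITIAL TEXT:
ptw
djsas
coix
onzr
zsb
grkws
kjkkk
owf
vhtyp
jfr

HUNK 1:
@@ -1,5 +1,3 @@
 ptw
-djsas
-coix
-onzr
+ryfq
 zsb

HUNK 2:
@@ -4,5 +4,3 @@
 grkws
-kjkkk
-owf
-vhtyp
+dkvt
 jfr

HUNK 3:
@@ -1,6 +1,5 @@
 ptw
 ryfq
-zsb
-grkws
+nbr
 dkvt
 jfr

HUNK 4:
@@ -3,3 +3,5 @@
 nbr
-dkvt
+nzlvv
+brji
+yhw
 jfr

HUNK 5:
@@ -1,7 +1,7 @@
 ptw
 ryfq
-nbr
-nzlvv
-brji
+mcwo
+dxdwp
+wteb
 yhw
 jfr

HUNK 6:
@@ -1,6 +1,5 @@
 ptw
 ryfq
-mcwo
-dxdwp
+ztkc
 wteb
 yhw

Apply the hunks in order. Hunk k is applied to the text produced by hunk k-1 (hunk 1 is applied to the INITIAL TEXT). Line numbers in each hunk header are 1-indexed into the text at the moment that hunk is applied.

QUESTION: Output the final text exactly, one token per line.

Answer: ptw
ryfq
ztkc
wteb
yhw
jfr

Derivation:
Hunk 1: at line 1 remove [djsas,coix,onzr] add [ryfq] -> 8 lines: ptw ryfq zsb grkws kjkkk owf vhtyp jfr
Hunk 2: at line 4 remove [kjkkk,owf,vhtyp] add [dkvt] -> 6 lines: ptw ryfq zsb grkws dkvt jfr
Hunk 3: at line 1 remove [zsb,grkws] add [nbr] -> 5 lines: ptw ryfq nbr dkvt jfr
Hunk 4: at line 3 remove [dkvt] add [nzlvv,brji,yhw] -> 7 lines: ptw ryfq nbr nzlvv brji yhw jfr
Hunk 5: at line 1 remove [nbr,nzlvv,brji] add [mcwo,dxdwp,wteb] -> 7 lines: ptw ryfq mcwo dxdwp wteb yhw jfr
Hunk 6: at line 1 remove [mcwo,dxdwp] add [ztkc] -> 6 lines: ptw ryfq ztkc wteb yhw jfr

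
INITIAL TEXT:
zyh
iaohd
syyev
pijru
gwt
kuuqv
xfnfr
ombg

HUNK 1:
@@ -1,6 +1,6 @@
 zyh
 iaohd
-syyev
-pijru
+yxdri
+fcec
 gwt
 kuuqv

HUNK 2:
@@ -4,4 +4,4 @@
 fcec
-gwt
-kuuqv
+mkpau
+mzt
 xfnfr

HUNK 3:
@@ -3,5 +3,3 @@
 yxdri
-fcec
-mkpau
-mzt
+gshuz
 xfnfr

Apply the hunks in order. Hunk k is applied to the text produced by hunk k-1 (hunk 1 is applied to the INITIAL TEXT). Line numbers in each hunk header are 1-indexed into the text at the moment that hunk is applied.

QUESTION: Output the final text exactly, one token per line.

Hunk 1: at line 1 remove [syyev,pijru] add [yxdri,fcec] -> 8 lines: zyh iaohd yxdri fcec gwt kuuqv xfnfr ombg
Hunk 2: at line 4 remove [gwt,kuuqv] add [mkpau,mzt] -> 8 lines: zyh iaohd yxdri fcec mkpau mzt xfnfr ombg
Hunk 3: at line 3 remove [fcec,mkpau,mzt] add [gshuz] -> 6 lines: zyh iaohd yxdri gshuz xfnfr ombg

Answer: zyh
iaohd
yxdri
gshuz
xfnfr
ombg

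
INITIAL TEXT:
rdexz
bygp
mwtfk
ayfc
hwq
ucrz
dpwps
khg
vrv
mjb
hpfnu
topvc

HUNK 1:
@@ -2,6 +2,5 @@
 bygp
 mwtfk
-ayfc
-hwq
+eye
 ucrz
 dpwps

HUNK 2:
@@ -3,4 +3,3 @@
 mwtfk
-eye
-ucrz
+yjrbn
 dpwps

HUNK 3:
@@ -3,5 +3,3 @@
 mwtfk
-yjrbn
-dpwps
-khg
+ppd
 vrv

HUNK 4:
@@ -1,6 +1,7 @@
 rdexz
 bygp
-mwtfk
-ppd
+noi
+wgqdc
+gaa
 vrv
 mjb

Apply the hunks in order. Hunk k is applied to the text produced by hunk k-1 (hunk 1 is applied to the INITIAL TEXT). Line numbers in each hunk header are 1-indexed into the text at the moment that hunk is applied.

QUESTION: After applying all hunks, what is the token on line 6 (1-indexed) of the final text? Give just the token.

Answer: vrv

Derivation:
Hunk 1: at line 2 remove [ayfc,hwq] add [eye] -> 11 lines: rdexz bygp mwtfk eye ucrz dpwps khg vrv mjb hpfnu topvc
Hunk 2: at line 3 remove [eye,ucrz] add [yjrbn] -> 10 lines: rdexz bygp mwtfk yjrbn dpwps khg vrv mjb hpfnu topvc
Hunk 3: at line 3 remove [yjrbn,dpwps,khg] add [ppd] -> 8 lines: rdexz bygp mwtfk ppd vrv mjb hpfnu topvc
Hunk 4: at line 1 remove [mwtfk,ppd] add [noi,wgqdc,gaa] -> 9 lines: rdexz bygp noi wgqdc gaa vrv mjb hpfnu topvc
Final line 6: vrv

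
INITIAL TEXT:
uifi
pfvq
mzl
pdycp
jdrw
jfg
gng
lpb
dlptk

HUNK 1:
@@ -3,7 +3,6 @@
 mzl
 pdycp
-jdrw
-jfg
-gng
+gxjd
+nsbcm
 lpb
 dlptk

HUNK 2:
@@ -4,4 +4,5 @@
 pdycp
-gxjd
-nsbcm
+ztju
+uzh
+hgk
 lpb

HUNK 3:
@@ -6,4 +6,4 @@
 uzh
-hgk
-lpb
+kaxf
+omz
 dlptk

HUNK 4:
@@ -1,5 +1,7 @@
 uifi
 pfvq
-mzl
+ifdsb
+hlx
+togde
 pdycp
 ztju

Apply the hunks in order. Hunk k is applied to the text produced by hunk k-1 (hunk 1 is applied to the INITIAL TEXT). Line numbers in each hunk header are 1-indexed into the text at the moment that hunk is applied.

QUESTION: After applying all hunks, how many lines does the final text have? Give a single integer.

Answer: 11

Derivation:
Hunk 1: at line 3 remove [jdrw,jfg,gng] add [gxjd,nsbcm] -> 8 lines: uifi pfvq mzl pdycp gxjd nsbcm lpb dlptk
Hunk 2: at line 4 remove [gxjd,nsbcm] add [ztju,uzh,hgk] -> 9 lines: uifi pfvq mzl pdycp ztju uzh hgk lpb dlptk
Hunk 3: at line 6 remove [hgk,lpb] add [kaxf,omz] -> 9 lines: uifi pfvq mzl pdycp ztju uzh kaxf omz dlptk
Hunk 4: at line 1 remove [mzl] add [ifdsb,hlx,togde] -> 11 lines: uifi pfvq ifdsb hlx togde pdycp ztju uzh kaxf omz dlptk
Final line count: 11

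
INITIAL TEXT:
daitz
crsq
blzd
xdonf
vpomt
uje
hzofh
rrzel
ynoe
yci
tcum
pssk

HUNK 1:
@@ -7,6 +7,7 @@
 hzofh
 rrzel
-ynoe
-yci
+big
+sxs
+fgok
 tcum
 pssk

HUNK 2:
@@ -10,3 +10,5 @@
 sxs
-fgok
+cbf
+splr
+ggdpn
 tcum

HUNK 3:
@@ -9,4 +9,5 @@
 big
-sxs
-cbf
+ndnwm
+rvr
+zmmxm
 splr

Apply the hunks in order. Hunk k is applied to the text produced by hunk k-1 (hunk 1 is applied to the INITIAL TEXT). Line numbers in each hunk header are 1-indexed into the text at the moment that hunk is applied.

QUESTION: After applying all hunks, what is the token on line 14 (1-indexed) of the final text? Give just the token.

Answer: ggdpn

Derivation:
Hunk 1: at line 7 remove [ynoe,yci] add [big,sxs,fgok] -> 13 lines: daitz crsq blzd xdonf vpomt uje hzofh rrzel big sxs fgok tcum pssk
Hunk 2: at line 10 remove [fgok] add [cbf,splr,ggdpn] -> 15 lines: daitz crsq blzd xdonf vpomt uje hzofh rrzel big sxs cbf splr ggdpn tcum pssk
Hunk 3: at line 9 remove [sxs,cbf] add [ndnwm,rvr,zmmxm] -> 16 lines: daitz crsq blzd xdonf vpomt uje hzofh rrzel big ndnwm rvr zmmxm splr ggdpn tcum pssk
Final line 14: ggdpn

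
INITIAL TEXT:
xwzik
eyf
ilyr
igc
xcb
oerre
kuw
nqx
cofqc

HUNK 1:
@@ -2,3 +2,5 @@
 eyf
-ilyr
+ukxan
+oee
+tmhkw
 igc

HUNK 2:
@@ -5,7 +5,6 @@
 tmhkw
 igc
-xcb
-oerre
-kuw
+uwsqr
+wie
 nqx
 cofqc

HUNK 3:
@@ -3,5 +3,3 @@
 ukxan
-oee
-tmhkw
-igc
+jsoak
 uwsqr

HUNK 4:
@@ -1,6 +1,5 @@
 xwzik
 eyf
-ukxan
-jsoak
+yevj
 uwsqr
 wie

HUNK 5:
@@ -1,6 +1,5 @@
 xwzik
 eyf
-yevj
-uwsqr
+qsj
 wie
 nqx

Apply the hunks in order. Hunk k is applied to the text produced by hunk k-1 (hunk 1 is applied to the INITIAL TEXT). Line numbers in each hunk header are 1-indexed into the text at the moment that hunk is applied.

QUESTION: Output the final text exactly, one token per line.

Hunk 1: at line 2 remove [ilyr] add [ukxan,oee,tmhkw] -> 11 lines: xwzik eyf ukxan oee tmhkw igc xcb oerre kuw nqx cofqc
Hunk 2: at line 5 remove [xcb,oerre,kuw] add [uwsqr,wie] -> 10 lines: xwzik eyf ukxan oee tmhkw igc uwsqr wie nqx cofqc
Hunk 3: at line 3 remove [oee,tmhkw,igc] add [jsoak] -> 8 lines: xwzik eyf ukxan jsoak uwsqr wie nqx cofqc
Hunk 4: at line 1 remove [ukxan,jsoak] add [yevj] -> 7 lines: xwzik eyf yevj uwsqr wie nqx cofqc
Hunk 5: at line 1 remove [yevj,uwsqr] add [qsj] -> 6 lines: xwzik eyf qsj wie nqx cofqc

Answer: xwzik
eyf
qsj
wie
nqx
cofqc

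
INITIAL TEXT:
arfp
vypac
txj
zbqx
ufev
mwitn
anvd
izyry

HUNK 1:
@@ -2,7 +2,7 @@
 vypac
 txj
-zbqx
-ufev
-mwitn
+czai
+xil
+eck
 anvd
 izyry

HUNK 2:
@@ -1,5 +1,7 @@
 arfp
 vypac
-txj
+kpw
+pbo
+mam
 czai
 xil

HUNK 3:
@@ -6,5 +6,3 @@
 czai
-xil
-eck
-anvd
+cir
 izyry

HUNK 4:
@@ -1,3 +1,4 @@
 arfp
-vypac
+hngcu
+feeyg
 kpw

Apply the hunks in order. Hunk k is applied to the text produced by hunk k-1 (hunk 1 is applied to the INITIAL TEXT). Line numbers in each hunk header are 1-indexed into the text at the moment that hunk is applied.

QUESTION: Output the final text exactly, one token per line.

Hunk 1: at line 2 remove [zbqx,ufev,mwitn] add [czai,xil,eck] -> 8 lines: arfp vypac txj czai xil eck anvd izyry
Hunk 2: at line 1 remove [txj] add [kpw,pbo,mam] -> 10 lines: arfp vypac kpw pbo mam czai xil eck anvd izyry
Hunk 3: at line 6 remove [xil,eck,anvd] add [cir] -> 8 lines: arfp vypac kpw pbo mam czai cir izyry
Hunk 4: at line 1 remove [vypac] add [hngcu,feeyg] -> 9 lines: arfp hngcu feeyg kpw pbo mam czai cir izyry

Answer: arfp
hngcu
feeyg
kpw
pbo
mam
czai
cir
izyry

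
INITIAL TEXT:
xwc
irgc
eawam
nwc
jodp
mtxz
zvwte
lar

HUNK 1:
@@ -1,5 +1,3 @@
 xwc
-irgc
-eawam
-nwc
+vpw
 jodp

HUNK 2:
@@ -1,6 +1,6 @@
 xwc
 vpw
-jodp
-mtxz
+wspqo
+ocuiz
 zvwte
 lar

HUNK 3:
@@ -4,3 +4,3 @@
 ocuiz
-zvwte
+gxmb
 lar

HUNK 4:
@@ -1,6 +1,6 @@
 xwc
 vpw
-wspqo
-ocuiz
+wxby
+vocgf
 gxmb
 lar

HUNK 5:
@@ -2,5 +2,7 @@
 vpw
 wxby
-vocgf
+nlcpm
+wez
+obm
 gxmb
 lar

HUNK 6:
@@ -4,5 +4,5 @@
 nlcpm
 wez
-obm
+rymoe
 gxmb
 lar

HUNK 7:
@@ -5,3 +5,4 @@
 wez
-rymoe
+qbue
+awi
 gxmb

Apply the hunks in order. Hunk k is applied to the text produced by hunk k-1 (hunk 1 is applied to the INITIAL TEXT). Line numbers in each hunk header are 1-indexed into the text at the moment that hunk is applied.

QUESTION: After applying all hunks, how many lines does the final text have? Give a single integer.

Answer: 9

Derivation:
Hunk 1: at line 1 remove [irgc,eawam,nwc] add [vpw] -> 6 lines: xwc vpw jodp mtxz zvwte lar
Hunk 2: at line 1 remove [jodp,mtxz] add [wspqo,ocuiz] -> 6 lines: xwc vpw wspqo ocuiz zvwte lar
Hunk 3: at line 4 remove [zvwte] add [gxmb] -> 6 lines: xwc vpw wspqo ocuiz gxmb lar
Hunk 4: at line 1 remove [wspqo,ocuiz] add [wxby,vocgf] -> 6 lines: xwc vpw wxby vocgf gxmb lar
Hunk 5: at line 2 remove [vocgf] add [nlcpm,wez,obm] -> 8 lines: xwc vpw wxby nlcpm wez obm gxmb lar
Hunk 6: at line 4 remove [obm] add [rymoe] -> 8 lines: xwc vpw wxby nlcpm wez rymoe gxmb lar
Hunk 7: at line 5 remove [rymoe] add [qbue,awi] -> 9 lines: xwc vpw wxby nlcpm wez qbue awi gxmb lar
Final line count: 9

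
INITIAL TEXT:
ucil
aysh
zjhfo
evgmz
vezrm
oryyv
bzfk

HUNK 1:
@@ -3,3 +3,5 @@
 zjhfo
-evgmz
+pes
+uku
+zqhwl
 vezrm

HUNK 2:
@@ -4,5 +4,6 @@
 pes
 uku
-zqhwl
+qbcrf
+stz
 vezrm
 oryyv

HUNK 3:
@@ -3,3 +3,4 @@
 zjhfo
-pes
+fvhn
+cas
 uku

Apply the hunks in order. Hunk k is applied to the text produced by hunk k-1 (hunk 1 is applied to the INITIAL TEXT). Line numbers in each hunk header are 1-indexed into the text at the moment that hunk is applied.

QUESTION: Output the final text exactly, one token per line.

Hunk 1: at line 3 remove [evgmz] add [pes,uku,zqhwl] -> 9 lines: ucil aysh zjhfo pes uku zqhwl vezrm oryyv bzfk
Hunk 2: at line 4 remove [zqhwl] add [qbcrf,stz] -> 10 lines: ucil aysh zjhfo pes uku qbcrf stz vezrm oryyv bzfk
Hunk 3: at line 3 remove [pes] add [fvhn,cas] -> 11 lines: ucil aysh zjhfo fvhn cas uku qbcrf stz vezrm oryyv bzfk

Answer: ucil
aysh
zjhfo
fvhn
cas
uku
qbcrf
stz
vezrm
oryyv
bzfk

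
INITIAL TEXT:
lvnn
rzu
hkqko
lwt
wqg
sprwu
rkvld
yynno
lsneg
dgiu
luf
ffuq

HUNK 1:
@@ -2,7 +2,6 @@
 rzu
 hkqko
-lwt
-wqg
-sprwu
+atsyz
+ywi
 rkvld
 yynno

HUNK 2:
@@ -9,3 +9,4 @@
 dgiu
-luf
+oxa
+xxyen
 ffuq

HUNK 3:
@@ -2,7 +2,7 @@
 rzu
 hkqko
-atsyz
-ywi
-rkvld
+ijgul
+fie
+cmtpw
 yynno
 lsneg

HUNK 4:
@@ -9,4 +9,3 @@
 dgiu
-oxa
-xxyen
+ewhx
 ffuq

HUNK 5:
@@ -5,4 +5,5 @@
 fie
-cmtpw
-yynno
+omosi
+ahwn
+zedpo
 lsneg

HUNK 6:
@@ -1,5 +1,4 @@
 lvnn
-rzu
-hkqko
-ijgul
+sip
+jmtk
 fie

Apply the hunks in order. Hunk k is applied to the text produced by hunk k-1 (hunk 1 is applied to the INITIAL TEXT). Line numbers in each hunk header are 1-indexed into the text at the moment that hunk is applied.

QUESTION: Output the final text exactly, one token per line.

Answer: lvnn
sip
jmtk
fie
omosi
ahwn
zedpo
lsneg
dgiu
ewhx
ffuq

Derivation:
Hunk 1: at line 2 remove [lwt,wqg,sprwu] add [atsyz,ywi] -> 11 lines: lvnn rzu hkqko atsyz ywi rkvld yynno lsneg dgiu luf ffuq
Hunk 2: at line 9 remove [luf] add [oxa,xxyen] -> 12 lines: lvnn rzu hkqko atsyz ywi rkvld yynno lsneg dgiu oxa xxyen ffuq
Hunk 3: at line 2 remove [atsyz,ywi,rkvld] add [ijgul,fie,cmtpw] -> 12 lines: lvnn rzu hkqko ijgul fie cmtpw yynno lsneg dgiu oxa xxyen ffuq
Hunk 4: at line 9 remove [oxa,xxyen] add [ewhx] -> 11 lines: lvnn rzu hkqko ijgul fie cmtpw yynno lsneg dgiu ewhx ffuq
Hunk 5: at line 5 remove [cmtpw,yynno] add [omosi,ahwn,zedpo] -> 12 lines: lvnn rzu hkqko ijgul fie omosi ahwn zedpo lsneg dgiu ewhx ffuq
Hunk 6: at line 1 remove [rzu,hkqko,ijgul] add [sip,jmtk] -> 11 lines: lvnn sip jmtk fie omosi ahwn zedpo lsneg dgiu ewhx ffuq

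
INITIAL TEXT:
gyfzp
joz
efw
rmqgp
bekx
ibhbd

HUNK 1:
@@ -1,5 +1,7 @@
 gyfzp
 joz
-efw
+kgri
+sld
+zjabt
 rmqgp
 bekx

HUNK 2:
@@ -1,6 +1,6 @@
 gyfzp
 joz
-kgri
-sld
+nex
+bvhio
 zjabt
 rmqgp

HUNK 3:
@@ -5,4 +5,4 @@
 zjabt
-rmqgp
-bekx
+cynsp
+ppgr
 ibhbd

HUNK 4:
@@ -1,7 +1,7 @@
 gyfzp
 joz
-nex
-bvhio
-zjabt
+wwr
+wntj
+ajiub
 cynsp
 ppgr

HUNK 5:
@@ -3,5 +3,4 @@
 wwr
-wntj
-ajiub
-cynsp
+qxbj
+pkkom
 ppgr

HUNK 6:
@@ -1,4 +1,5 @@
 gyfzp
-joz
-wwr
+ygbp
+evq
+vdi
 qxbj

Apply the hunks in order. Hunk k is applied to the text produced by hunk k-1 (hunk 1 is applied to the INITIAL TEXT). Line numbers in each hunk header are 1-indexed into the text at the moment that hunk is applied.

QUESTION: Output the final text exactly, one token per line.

Hunk 1: at line 1 remove [efw] add [kgri,sld,zjabt] -> 8 lines: gyfzp joz kgri sld zjabt rmqgp bekx ibhbd
Hunk 2: at line 1 remove [kgri,sld] add [nex,bvhio] -> 8 lines: gyfzp joz nex bvhio zjabt rmqgp bekx ibhbd
Hunk 3: at line 5 remove [rmqgp,bekx] add [cynsp,ppgr] -> 8 lines: gyfzp joz nex bvhio zjabt cynsp ppgr ibhbd
Hunk 4: at line 1 remove [nex,bvhio,zjabt] add [wwr,wntj,ajiub] -> 8 lines: gyfzp joz wwr wntj ajiub cynsp ppgr ibhbd
Hunk 5: at line 3 remove [wntj,ajiub,cynsp] add [qxbj,pkkom] -> 7 lines: gyfzp joz wwr qxbj pkkom ppgr ibhbd
Hunk 6: at line 1 remove [joz,wwr] add [ygbp,evq,vdi] -> 8 lines: gyfzp ygbp evq vdi qxbj pkkom ppgr ibhbd

Answer: gyfzp
ygbp
evq
vdi
qxbj
pkkom
ppgr
ibhbd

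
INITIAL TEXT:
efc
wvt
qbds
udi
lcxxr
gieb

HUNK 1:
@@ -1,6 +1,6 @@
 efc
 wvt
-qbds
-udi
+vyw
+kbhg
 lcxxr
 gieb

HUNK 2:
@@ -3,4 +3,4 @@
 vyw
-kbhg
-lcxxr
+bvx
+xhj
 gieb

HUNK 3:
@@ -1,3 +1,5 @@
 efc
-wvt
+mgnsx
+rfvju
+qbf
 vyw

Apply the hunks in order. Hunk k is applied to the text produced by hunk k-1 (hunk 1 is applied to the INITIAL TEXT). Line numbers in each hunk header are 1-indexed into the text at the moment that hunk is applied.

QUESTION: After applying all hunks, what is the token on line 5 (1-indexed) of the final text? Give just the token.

Hunk 1: at line 1 remove [qbds,udi] add [vyw,kbhg] -> 6 lines: efc wvt vyw kbhg lcxxr gieb
Hunk 2: at line 3 remove [kbhg,lcxxr] add [bvx,xhj] -> 6 lines: efc wvt vyw bvx xhj gieb
Hunk 3: at line 1 remove [wvt] add [mgnsx,rfvju,qbf] -> 8 lines: efc mgnsx rfvju qbf vyw bvx xhj gieb
Final line 5: vyw

Answer: vyw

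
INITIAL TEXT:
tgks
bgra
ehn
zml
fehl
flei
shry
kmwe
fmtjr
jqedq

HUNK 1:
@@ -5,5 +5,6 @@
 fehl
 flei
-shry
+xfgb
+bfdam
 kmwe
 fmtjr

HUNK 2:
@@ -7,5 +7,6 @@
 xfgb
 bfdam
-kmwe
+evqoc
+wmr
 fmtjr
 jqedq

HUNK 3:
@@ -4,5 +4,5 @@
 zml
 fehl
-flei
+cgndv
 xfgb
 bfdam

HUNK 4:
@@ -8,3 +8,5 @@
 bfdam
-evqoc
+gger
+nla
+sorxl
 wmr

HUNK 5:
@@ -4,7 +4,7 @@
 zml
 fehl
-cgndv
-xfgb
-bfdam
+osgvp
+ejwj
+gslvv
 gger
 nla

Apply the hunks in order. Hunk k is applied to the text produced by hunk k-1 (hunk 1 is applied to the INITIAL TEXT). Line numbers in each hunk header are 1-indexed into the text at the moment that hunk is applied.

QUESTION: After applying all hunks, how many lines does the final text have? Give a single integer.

Hunk 1: at line 5 remove [shry] add [xfgb,bfdam] -> 11 lines: tgks bgra ehn zml fehl flei xfgb bfdam kmwe fmtjr jqedq
Hunk 2: at line 7 remove [kmwe] add [evqoc,wmr] -> 12 lines: tgks bgra ehn zml fehl flei xfgb bfdam evqoc wmr fmtjr jqedq
Hunk 3: at line 4 remove [flei] add [cgndv] -> 12 lines: tgks bgra ehn zml fehl cgndv xfgb bfdam evqoc wmr fmtjr jqedq
Hunk 4: at line 8 remove [evqoc] add [gger,nla,sorxl] -> 14 lines: tgks bgra ehn zml fehl cgndv xfgb bfdam gger nla sorxl wmr fmtjr jqedq
Hunk 5: at line 4 remove [cgndv,xfgb,bfdam] add [osgvp,ejwj,gslvv] -> 14 lines: tgks bgra ehn zml fehl osgvp ejwj gslvv gger nla sorxl wmr fmtjr jqedq
Final line count: 14

Answer: 14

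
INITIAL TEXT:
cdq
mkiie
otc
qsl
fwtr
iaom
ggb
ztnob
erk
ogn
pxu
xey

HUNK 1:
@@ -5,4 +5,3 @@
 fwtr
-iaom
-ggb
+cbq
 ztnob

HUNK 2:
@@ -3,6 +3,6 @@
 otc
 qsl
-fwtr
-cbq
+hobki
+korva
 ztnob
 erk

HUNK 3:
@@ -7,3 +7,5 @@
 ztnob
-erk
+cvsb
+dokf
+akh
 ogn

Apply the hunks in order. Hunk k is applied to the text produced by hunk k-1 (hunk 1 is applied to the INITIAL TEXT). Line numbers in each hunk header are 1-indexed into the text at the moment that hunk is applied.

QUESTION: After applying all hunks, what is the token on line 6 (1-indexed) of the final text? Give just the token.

Hunk 1: at line 5 remove [iaom,ggb] add [cbq] -> 11 lines: cdq mkiie otc qsl fwtr cbq ztnob erk ogn pxu xey
Hunk 2: at line 3 remove [fwtr,cbq] add [hobki,korva] -> 11 lines: cdq mkiie otc qsl hobki korva ztnob erk ogn pxu xey
Hunk 3: at line 7 remove [erk] add [cvsb,dokf,akh] -> 13 lines: cdq mkiie otc qsl hobki korva ztnob cvsb dokf akh ogn pxu xey
Final line 6: korva

Answer: korva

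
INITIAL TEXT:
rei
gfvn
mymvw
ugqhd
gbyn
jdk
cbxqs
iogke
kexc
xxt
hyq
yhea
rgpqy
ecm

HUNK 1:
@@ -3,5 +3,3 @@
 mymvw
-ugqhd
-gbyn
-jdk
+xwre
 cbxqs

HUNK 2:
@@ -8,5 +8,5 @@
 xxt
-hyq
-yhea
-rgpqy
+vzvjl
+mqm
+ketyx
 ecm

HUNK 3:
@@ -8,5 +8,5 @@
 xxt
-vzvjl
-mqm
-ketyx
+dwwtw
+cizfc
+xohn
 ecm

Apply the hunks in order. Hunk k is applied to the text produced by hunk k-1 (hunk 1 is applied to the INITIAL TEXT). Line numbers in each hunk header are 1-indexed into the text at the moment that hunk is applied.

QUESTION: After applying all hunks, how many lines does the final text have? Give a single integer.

Hunk 1: at line 3 remove [ugqhd,gbyn,jdk] add [xwre] -> 12 lines: rei gfvn mymvw xwre cbxqs iogke kexc xxt hyq yhea rgpqy ecm
Hunk 2: at line 8 remove [hyq,yhea,rgpqy] add [vzvjl,mqm,ketyx] -> 12 lines: rei gfvn mymvw xwre cbxqs iogke kexc xxt vzvjl mqm ketyx ecm
Hunk 3: at line 8 remove [vzvjl,mqm,ketyx] add [dwwtw,cizfc,xohn] -> 12 lines: rei gfvn mymvw xwre cbxqs iogke kexc xxt dwwtw cizfc xohn ecm
Final line count: 12

Answer: 12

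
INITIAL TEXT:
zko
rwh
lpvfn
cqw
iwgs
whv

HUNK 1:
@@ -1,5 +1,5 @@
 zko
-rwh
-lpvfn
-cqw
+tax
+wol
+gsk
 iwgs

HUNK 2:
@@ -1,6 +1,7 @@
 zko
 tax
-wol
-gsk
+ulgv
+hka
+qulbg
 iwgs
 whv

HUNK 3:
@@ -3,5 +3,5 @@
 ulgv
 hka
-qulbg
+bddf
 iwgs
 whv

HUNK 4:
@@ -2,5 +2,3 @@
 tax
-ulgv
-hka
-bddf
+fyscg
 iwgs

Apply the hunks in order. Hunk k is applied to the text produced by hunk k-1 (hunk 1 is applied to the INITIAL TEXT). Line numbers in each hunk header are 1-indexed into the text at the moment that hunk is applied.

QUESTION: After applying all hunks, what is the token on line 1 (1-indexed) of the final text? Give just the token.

Answer: zko

Derivation:
Hunk 1: at line 1 remove [rwh,lpvfn,cqw] add [tax,wol,gsk] -> 6 lines: zko tax wol gsk iwgs whv
Hunk 2: at line 1 remove [wol,gsk] add [ulgv,hka,qulbg] -> 7 lines: zko tax ulgv hka qulbg iwgs whv
Hunk 3: at line 3 remove [qulbg] add [bddf] -> 7 lines: zko tax ulgv hka bddf iwgs whv
Hunk 4: at line 2 remove [ulgv,hka,bddf] add [fyscg] -> 5 lines: zko tax fyscg iwgs whv
Final line 1: zko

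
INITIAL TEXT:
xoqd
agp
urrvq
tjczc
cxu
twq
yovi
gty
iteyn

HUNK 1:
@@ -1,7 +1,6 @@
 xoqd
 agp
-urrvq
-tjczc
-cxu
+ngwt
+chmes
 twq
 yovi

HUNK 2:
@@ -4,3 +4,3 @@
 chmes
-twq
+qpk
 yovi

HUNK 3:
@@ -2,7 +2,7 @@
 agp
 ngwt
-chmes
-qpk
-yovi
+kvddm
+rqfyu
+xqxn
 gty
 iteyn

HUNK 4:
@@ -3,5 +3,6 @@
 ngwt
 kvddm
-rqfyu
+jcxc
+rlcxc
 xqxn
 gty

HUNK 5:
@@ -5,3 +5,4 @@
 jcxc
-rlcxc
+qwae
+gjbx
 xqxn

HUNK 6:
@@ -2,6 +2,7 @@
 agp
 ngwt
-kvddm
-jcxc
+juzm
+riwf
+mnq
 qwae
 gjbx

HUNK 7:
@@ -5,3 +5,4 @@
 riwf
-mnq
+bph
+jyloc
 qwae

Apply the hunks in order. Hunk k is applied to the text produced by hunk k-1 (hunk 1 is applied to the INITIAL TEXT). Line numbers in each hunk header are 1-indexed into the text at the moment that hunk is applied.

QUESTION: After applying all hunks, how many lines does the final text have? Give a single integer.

Answer: 12

Derivation:
Hunk 1: at line 1 remove [urrvq,tjczc,cxu] add [ngwt,chmes] -> 8 lines: xoqd agp ngwt chmes twq yovi gty iteyn
Hunk 2: at line 4 remove [twq] add [qpk] -> 8 lines: xoqd agp ngwt chmes qpk yovi gty iteyn
Hunk 3: at line 2 remove [chmes,qpk,yovi] add [kvddm,rqfyu,xqxn] -> 8 lines: xoqd agp ngwt kvddm rqfyu xqxn gty iteyn
Hunk 4: at line 3 remove [rqfyu] add [jcxc,rlcxc] -> 9 lines: xoqd agp ngwt kvddm jcxc rlcxc xqxn gty iteyn
Hunk 5: at line 5 remove [rlcxc] add [qwae,gjbx] -> 10 lines: xoqd agp ngwt kvddm jcxc qwae gjbx xqxn gty iteyn
Hunk 6: at line 2 remove [kvddm,jcxc] add [juzm,riwf,mnq] -> 11 lines: xoqd agp ngwt juzm riwf mnq qwae gjbx xqxn gty iteyn
Hunk 7: at line 5 remove [mnq] add [bph,jyloc] -> 12 lines: xoqd agp ngwt juzm riwf bph jyloc qwae gjbx xqxn gty iteyn
Final line count: 12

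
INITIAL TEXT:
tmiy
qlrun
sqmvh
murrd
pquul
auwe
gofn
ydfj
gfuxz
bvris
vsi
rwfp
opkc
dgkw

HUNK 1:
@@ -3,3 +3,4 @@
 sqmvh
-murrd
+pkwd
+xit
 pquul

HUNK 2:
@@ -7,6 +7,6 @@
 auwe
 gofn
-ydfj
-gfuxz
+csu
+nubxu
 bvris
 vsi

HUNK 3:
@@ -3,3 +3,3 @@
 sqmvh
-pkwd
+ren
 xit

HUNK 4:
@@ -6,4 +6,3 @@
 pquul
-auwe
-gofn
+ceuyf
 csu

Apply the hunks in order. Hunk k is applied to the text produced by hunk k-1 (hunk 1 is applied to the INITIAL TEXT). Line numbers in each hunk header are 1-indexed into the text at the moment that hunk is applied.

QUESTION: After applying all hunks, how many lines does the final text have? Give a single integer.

Hunk 1: at line 3 remove [murrd] add [pkwd,xit] -> 15 lines: tmiy qlrun sqmvh pkwd xit pquul auwe gofn ydfj gfuxz bvris vsi rwfp opkc dgkw
Hunk 2: at line 7 remove [ydfj,gfuxz] add [csu,nubxu] -> 15 lines: tmiy qlrun sqmvh pkwd xit pquul auwe gofn csu nubxu bvris vsi rwfp opkc dgkw
Hunk 3: at line 3 remove [pkwd] add [ren] -> 15 lines: tmiy qlrun sqmvh ren xit pquul auwe gofn csu nubxu bvris vsi rwfp opkc dgkw
Hunk 4: at line 6 remove [auwe,gofn] add [ceuyf] -> 14 lines: tmiy qlrun sqmvh ren xit pquul ceuyf csu nubxu bvris vsi rwfp opkc dgkw
Final line count: 14

Answer: 14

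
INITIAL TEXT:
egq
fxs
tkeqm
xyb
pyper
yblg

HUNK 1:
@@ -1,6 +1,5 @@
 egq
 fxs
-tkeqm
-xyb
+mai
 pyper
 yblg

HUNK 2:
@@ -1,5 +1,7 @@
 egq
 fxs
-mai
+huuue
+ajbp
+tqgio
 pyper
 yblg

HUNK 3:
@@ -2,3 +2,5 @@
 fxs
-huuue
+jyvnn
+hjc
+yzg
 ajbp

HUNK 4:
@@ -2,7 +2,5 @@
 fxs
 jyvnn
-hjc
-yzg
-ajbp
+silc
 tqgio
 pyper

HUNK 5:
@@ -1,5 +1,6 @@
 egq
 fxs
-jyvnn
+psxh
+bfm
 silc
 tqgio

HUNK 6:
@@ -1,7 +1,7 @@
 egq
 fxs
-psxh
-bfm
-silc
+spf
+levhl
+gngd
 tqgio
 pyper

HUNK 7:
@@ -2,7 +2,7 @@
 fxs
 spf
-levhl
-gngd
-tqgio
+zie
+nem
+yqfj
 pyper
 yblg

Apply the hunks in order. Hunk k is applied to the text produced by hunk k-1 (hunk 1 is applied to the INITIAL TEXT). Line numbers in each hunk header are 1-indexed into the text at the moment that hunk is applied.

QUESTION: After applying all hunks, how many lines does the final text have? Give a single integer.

Hunk 1: at line 1 remove [tkeqm,xyb] add [mai] -> 5 lines: egq fxs mai pyper yblg
Hunk 2: at line 1 remove [mai] add [huuue,ajbp,tqgio] -> 7 lines: egq fxs huuue ajbp tqgio pyper yblg
Hunk 3: at line 2 remove [huuue] add [jyvnn,hjc,yzg] -> 9 lines: egq fxs jyvnn hjc yzg ajbp tqgio pyper yblg
Hunk 4: at line 2 remove [hjc,yzg,ajbp] add [silc] -> 7 lines: egq fxs jyvnn silc tqgio pyper yblg
Hunk 5: at line 1 remove [jyvnn] add [psxh,bfm] -> 8 lines: egq fxs psxh bfm silc tqgio pyper yblg
Hunk 6: at line 1 remove [psxh,bfm,silc] add [spf,levhl,gngd] -> 8 lines: egq fxs spf levhl gngd tqgio pyper yblg
Hunk 7: at line 2 remove [levhl,gngd,tqgio] add [zie,nem,yqfj] -> 8 lines: egq fxs spf zie nem yqfj pyper yblg
Final line count: 8

Answer: 8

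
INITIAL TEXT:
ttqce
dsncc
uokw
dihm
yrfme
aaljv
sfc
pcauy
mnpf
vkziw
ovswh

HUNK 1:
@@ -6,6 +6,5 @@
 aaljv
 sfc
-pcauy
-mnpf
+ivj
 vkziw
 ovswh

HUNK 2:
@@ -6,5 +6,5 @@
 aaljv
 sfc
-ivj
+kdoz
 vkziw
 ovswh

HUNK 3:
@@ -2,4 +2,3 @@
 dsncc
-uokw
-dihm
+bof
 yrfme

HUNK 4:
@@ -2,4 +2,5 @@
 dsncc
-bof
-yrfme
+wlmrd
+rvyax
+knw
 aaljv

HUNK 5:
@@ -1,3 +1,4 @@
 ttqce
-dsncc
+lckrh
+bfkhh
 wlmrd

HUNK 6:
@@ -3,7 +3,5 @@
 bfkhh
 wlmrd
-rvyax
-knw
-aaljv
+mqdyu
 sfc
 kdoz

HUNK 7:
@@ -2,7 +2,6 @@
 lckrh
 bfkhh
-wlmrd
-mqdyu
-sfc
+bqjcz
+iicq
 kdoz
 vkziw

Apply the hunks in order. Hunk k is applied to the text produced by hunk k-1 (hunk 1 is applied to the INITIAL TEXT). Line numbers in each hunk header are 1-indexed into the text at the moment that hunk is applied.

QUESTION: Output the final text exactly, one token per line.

Hunk 1: at line 6 remove [pcauy,mnpf] add [ivj] -> 10 lines: ttqce dsncc uokw dihm yrfme aaljv sfc ivj vkziw ovswh
Hunk 2: at line 6 remove [ivj] add [kdoz] -> 10 lines: ttqce dsncc uokw dihm yrfme aaljv sfc kdoz vkziw ovswh
Hunk 3: at line 2 remove [uokw,dihm] add [bof] -> 9 lines: ttqce dsncc bof yrfme aaljv sfc kdoz vkziw ovswh
Hunk 4: at line 2 remove [bof,yrfme] add [wlmrd,rvyax,knw] -> 10 lines: ttqce dsncc wlmrd rvyax knw aaljv sfc kdoz vkziw ovswh
Hunk 5: at line 1 remove [dsncc] add [lckrh,bfkhh] -> 11 lines: ttqce lckrh bfkhh wlmrd rvyax knw aaljv sfc kdoz vkziw ovswh
Hunk 6: at line 3 remove [rvyax,knw,aaljv] add [mqdyu] -> 9 lines: ttqce lckrh bfkhh wlmrd mqdyu sfc kdoz vkziw ovswh
Hunk 7: at line 2 remove [wlmrd,mqdyu,sfc] add [bqjcz,iicq] -> 8 lines: ttqce lckrh bfkhh bqjcz iicq kdoz vkziw ovswh

Answer: ttqce
lckrh
bfkhh
bqjcz
iicq
kdoz
vkziw
ovswh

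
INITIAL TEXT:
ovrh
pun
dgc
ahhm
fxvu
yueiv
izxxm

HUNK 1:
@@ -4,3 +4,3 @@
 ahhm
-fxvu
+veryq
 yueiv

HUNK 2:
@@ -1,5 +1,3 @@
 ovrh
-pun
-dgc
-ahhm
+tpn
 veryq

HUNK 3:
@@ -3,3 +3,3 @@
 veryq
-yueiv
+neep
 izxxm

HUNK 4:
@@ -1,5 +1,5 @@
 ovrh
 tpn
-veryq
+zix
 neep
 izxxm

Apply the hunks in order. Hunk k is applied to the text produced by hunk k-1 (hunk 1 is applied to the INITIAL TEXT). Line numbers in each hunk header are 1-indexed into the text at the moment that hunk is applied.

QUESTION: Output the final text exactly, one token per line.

Hunk 1: at line 4 remove [fxvu] add [veryq] -> 7 lines: ovrh pun dgc ahhm veryq yueiv izxxm
Hunk 2: at line 1 remove [pun,dgc,ahhm] add [tpn] -> 5 lines: ovrh tpn veryq yueiv izxxm
Hunk 3: at line 3 remove [yueiv] add [neep] -> 5 lines: ovrh tpn veryq neep izxxm
Hunk 4: at line 1 remove [veryq] add [zix] -> 5 lines: ovrh tpn zix neep izxxm

Answer: ovrh
tpn
zix
neep
izxxm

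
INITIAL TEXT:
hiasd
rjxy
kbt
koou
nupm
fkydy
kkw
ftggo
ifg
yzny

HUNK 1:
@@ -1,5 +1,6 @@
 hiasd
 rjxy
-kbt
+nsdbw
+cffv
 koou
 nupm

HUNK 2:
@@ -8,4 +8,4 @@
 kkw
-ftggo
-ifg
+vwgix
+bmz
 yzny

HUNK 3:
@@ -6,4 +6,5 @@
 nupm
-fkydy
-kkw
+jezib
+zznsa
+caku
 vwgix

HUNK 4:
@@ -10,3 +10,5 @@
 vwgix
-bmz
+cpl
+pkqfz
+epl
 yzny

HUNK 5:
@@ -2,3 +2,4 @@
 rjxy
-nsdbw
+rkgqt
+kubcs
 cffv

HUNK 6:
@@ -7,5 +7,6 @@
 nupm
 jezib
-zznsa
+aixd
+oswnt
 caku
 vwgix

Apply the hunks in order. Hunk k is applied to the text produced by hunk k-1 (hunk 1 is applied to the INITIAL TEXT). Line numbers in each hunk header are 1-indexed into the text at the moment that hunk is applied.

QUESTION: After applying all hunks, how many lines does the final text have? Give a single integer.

Hunk 1: at line 1 remove [kbt] add [nsdbw,cffv] -> 11 lines: hiasd rjxy nsdbw cffv koou nupm fkydy kkw ftggo ifg yzny
Hunk 2: at line 8 remove [ftggo,ifg] add [vwgix,bmz] -> 11 lines: hiasd rjxy nsdbw cffv koou nupm fkydy kkw vwgix bmz yzny
Hunk 3: at line 6 remove [fkydy,kkw] add [jezib,zznsa,caku] -> 12 lines: hiasd rjxy nsdbw cffv koou nupm jezib zznsa caku vwgix bmz yzny
Hunk 4: at line 10 remove [bmz] add [cpl,pkqfz,epl] -> 14 lines: hiasd rjxy nsdbw cffv koou nupm jezib zznsa caku vwgix cpl pkqfz epl yzny
Hunk 5: at line 2 remove [nsdbw] add [rkgqt,kubcs] -> 15 lines: hiasd rjxy rkgqt kubcs cffv koou nupm jezib zznsa caku vwgix cpl pkqfz epl yzny
Hunk 6: at line 7 remove [zznsa] add [aixd,oswnt] -> 16 lines: hiasd rjxy rkgqt kubcs cffv koou nupm jezib aixd oswnt caku vwgix cpl pkqfz epl yzny
Final line count: 16

Answer: 16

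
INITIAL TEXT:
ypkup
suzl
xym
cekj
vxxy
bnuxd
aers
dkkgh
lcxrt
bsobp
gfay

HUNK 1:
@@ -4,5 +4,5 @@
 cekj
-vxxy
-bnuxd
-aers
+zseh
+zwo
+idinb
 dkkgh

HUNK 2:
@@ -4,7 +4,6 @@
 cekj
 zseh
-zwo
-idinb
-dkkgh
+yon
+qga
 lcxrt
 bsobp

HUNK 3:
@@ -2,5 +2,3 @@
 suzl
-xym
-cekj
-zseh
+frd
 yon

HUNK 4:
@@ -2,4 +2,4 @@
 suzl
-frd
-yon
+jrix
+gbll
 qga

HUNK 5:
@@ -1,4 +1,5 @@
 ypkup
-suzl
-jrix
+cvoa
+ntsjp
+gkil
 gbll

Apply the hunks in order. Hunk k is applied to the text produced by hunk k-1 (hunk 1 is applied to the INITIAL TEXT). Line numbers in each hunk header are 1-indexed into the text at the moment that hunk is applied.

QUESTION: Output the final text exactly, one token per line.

Answer: ypkup
cvoa
ntsjp
gkil
gbll
qga
lcxrt
bsobp
gfay

Derivation:
Hunk 1: at line 4 remove [vxxy,bnuxd,aers] add [zseh,zwo,idinb] -> 11 lines: ypkup suzl xym cekj zseh zwo idinb dkkgh lcxrt bsobp gfay
Hunk 2: at line 4 remove [zwo,idinb,dkkgh] add [yon,qga] -> 10 lines: ypkup suzl xym cekj zseh yon qga lcxrt bsobp gfay
Hunk 3: at line 2 remove [xym,cekj,zseh] add [frd] -> 8 lines: ypkup suzl frd yon qga lcxrt bsobp gfay
Hunk 4: at line 2 remove [frd,yon] add [jrix,gbll] -> 8 lines: ypkup suzl jrix gbll qga lcxrt bsobp gfay
Hunk 5: at line 1 remove [suzl,jrix] add [cvoa,ntsjp,gkil] -> 9 lines: ypkup cvoa ntsjp gkil gbll qga lcxrt bsobp gfay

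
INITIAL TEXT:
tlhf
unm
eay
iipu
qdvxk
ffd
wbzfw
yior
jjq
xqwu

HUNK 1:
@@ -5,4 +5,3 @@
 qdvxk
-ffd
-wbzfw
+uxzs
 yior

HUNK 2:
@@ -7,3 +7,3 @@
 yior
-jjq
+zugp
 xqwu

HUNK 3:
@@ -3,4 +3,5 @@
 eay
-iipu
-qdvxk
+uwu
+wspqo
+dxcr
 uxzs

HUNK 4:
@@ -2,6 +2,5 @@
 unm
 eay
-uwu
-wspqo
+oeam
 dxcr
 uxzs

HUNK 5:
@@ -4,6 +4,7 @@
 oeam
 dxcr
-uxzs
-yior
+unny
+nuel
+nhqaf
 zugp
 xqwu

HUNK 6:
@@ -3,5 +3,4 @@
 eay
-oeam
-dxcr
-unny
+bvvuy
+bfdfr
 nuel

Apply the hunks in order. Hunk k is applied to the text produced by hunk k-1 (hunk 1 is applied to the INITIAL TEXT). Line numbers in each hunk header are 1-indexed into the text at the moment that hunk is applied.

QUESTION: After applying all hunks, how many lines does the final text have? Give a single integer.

Answer: 9

Derivation:
Hunk 1: at line 5 remove [ffd,wbzfw] add [uxzs] -> 9 lines: tlhf unm eay iipu qdvxk uxzs yior jjq xqwu
Hunk 2: at line 7 remove [jjq] add [zugp] -> 9 lines: tlhf unm eay iipu qdvxk uxzs yior zugp xqwu
Hunk 3: at line 3 remove [iipu,qdvxk] add [uwu,wspqo,dxcr] -> 10 lines: tlhf unm eay uwu wspqo dxcr uxzs yior zugp xqwu
Hunk 4: at line 2 remove [uwu,wspqo] add [oeam] -> 9 lines: tlhf unm eay oeam dxcr uxzs yior zugp xqwu
Hunk 5: at line 4 remove [uxzs,yior] add [unny,nuel,nhqaf] -> 10 lines: tlhf unm eay oeam dxcr unny nuel nhqaf zugp xqwu
Hunk 6: at line 3 remove [oeam,dxcr,unny] add [bvvuy,bfdfr] -> 9 lines: tlhf unm eay bvvuy bfdfr nuel nhqaf zugp xqwu
Final line count: 9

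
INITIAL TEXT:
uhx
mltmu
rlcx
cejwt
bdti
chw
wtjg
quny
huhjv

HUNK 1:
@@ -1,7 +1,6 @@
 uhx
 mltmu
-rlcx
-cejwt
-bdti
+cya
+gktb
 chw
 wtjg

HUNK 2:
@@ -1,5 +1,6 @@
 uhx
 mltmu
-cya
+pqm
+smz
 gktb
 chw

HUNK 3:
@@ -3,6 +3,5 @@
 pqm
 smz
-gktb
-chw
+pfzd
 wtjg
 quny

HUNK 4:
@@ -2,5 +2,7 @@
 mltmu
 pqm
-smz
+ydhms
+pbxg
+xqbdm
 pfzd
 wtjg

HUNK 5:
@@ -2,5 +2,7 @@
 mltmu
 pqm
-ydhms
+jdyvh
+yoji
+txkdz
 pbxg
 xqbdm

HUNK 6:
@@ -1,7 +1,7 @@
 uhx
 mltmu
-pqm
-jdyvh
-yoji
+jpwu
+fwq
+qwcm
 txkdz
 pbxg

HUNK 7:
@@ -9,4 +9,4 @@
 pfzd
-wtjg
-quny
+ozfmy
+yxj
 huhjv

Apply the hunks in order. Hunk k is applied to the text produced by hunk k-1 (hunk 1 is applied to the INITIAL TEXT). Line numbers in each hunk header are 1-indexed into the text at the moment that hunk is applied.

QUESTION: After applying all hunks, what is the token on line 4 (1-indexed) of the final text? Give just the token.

Answer: fwq

Derivation:
Hunk 1: at line 1 remove [rlcx,cejwt,bdti] add [cya,gktb] -> 8 lines: uhx mltmu cya gktb chw wtjg quny huhjv
Hunk 2: at line 1 remove [cya] add [pqm,smz] -> 9 lines: uhx mltmu pqm smz gktb chw wtjg quny huhjv
Hunk 3: at line 3 remove [gktb,chw] add [pfzd] -> 8 lines: uhx mltmu pqm smz pfzd wtjg quny huhjv
Hunk 4: at line 2 remove [smz] add [ydhms,pbxg,xqbdm] -> 10 lines: uhx mltmu pqm ydhms pbxg xqbdm pfzd wtjg quny huhjv
Hunk 5: at line 2 remove [ydhms] add [jdyvh,yoji,txkdz] -> 12 lines: uhx mltmu pqm jdyvh yoji txkdz pbxg xqbdm pfzd wtjg quny huhjv
Hunk 6: at line 1 remove [pqm,jdyvh,yoji] add [jpwu,fwq,qwcm] -> 12 lines: uhx mltmu jpwu fwq qwcm txkdz pbxg xqbdm pfzd wtjg quny huhjv
Hunk 7: at line 9 remove [wtjg,quny] add [ozfmy,yxj] -> 12 lines: uhx mltmu jpwu fwq qwcm txkdz pbxg xqbdm pfzd ozfmy yxj huhjv
Final line 4: fwq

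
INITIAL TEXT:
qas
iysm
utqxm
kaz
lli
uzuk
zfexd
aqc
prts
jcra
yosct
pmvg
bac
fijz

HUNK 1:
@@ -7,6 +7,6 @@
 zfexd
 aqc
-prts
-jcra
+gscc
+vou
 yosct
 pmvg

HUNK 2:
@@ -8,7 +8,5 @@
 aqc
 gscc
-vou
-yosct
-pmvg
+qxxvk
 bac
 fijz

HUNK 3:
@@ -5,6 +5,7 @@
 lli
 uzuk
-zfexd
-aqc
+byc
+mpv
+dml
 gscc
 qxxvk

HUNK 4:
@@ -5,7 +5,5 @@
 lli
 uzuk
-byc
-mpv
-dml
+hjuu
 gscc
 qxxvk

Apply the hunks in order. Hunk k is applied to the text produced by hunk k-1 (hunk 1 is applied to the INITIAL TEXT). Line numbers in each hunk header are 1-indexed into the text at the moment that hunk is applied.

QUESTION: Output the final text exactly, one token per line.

Answer: qas
iysm
utqxm
kaz
lli
uzuk
hjuu
gscc
qxxvk
bac
fijz

Derivation:
Hunk 1: at line 7 remove [prts,jcra] add [gscc,vou] -> 14 lines: qas iysm utqxm kaz lli uzuk zfexd aqc gscc vou yosct pmvg bac fijz
Hunk 2: at line 8 remove [vou,yosct,pmvg] add [qxxvk] -> 12 lines: qas iysm utqxm kaz lli uzuk zfexd aqc gscc qxxvk bac fijz
Hunk 3: at line 5 remove [zfexd,aqc] add [byc,mpv,dml] -> 13 lines: qas iysm utqxm kaz lli uzuk byc mpv dml gscc qxxvk bac fijz
Hunk 4: at line 5 remove [byc,mpv,dml] add [hjuu] -> 11 lines: qas iysm utqxm kaz lli uzuk hjuu gscc qxxvk bac fijz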